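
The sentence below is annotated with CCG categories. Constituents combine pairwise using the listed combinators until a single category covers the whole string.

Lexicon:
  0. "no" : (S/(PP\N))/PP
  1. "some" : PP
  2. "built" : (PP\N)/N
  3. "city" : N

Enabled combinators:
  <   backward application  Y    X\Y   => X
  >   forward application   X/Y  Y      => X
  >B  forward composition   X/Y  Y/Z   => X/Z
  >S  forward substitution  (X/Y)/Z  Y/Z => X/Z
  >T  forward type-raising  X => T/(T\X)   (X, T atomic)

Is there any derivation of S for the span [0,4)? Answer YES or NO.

[0,4] S   >
  [0,3] S/N   >B
    [0,2] S/(PP\N)   >
      [0,1] "no" : (S/(PP\N))/PP
      [1,2] "some" : PP
    [2,3] "built" : (PP\N)/N
  [3,4] "city" : N

YES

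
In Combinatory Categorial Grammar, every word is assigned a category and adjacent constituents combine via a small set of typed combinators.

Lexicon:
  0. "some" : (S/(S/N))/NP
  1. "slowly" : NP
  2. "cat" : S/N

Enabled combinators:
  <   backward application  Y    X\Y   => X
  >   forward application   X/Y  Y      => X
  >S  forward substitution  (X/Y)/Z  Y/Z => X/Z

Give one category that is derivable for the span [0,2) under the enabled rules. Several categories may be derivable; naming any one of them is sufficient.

S/(S/N)

[0,3] S   >
  [0,2] S/(S/N)   >
    [0,1] "some" : (S/(S/N))/NP
    [1,2] "slowly" : NP
  [2,3] "cat" : S/N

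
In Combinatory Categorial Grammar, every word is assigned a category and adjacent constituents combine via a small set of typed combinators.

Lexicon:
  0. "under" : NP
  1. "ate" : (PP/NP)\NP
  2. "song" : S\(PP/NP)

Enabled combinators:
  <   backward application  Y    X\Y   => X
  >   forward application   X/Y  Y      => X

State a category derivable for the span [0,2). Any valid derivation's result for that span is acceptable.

PP/NP

[0,3] S   <
  [0,2] PP/NP   <
    [0,1] "under" : NP
    [1,2] "ate" : (PP/NP)\NP
  [2,3] "song" : S\(PP/NP)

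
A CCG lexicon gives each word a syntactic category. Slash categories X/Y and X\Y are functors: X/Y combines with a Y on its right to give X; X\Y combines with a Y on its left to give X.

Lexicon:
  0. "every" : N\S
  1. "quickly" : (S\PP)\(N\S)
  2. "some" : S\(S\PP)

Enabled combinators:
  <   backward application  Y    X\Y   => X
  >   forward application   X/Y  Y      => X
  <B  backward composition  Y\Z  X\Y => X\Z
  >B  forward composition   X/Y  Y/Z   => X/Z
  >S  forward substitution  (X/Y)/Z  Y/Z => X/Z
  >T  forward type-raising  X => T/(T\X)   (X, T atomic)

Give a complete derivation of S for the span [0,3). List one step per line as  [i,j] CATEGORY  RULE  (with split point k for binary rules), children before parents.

[0,1] N\S  lex  "every"
[1,2] (S\PP)\(N\S)  lex  "quickly"
[0,2] S\PP  <  k=1
[2,3] S\(S\PP)  lex  "some"
[0,3] S  <  k=2

[0,3] S   <
  [0,2] S\PP   <
    [0,1] "every" : N\S
    [1,2] "quickly" : (S\PP)\(N\S)
  [2,3] "some" : S\(S\PP)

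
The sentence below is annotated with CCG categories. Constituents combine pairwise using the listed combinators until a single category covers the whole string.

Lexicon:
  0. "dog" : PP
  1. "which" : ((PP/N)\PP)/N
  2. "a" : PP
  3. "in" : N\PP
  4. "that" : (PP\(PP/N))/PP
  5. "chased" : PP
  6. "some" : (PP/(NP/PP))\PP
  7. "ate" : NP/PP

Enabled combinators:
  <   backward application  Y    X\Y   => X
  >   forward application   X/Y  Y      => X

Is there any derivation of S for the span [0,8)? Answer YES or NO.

NO

PP ((PP/N)\PP)/N PP N\PP (PP\(PP/N))/PP PP (PP/(NP/PP))\PP NP/PP
CKY chart[0,8] = {PP}; S ∉ chart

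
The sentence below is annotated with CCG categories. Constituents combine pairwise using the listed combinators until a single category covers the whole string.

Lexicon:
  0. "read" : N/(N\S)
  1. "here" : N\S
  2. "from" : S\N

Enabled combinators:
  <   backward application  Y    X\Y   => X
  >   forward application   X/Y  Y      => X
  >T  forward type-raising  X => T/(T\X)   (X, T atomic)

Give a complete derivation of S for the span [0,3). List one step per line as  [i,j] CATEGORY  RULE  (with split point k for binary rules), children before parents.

[0,1] N/(N\S)  lex  "read"
[1,2] N\S  lex  "here"
[0,2] N  >  k=1
[2,3] S\N  lex  "from"
[0,3] S  <  k=2

[0,3] S   <
  [0,2] N   >
    [0,1] "read" : N/(N\S)
    [1,2] "here" : N\S
  [2,3] "from" : S\N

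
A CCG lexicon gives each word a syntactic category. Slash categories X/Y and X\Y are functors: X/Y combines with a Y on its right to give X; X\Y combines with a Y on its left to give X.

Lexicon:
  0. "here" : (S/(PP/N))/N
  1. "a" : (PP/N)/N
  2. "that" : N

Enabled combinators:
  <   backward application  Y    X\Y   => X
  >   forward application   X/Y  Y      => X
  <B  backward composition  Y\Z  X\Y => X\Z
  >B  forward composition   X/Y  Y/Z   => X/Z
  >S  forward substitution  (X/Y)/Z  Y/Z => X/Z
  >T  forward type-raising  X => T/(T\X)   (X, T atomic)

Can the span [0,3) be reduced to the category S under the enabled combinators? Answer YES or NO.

[0,3] S   >
  [0,2] S/N   >S
    [0,1] "here" : (S/(PP/N))/N
    [1,2] "a" : (PP/N)/N
  [2,3] "that" : N

YES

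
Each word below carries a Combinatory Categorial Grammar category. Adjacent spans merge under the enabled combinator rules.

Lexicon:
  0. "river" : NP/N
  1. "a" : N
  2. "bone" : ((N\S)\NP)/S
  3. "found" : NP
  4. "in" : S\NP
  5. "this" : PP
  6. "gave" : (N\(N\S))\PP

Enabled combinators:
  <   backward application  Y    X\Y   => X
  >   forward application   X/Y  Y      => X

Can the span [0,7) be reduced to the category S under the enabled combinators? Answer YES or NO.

NO

NP/N N ((N\S)\NP)/S NP S\NP PP (N\(N\S))\PP
CKY chart[0,7] = {N}; S ∉ chart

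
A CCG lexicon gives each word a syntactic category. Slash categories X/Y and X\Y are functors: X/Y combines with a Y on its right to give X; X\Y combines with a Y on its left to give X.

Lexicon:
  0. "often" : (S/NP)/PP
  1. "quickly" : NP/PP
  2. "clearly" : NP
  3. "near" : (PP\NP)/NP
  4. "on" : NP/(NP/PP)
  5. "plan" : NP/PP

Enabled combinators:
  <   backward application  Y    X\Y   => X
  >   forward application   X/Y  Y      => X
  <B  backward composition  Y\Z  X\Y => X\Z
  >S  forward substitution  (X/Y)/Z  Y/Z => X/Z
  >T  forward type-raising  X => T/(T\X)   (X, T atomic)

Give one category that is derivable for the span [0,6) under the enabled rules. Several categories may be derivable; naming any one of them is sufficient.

S

[0,6] S   >
  [0,2] S/PP   >S
    [0,1] "often" : (S/NP)/PP
    [1,2] "quickly" : NP/PP
  [2,6] PP   <
    [2,3] "clearly" : NP
    [3,6] PP\NP   >
      [3,4] "near" : (PP\NP)/NP
      [4,6] NP   >
        [4,5] "on" : NP/(NP/PP)
        [5,6] "plan" : NP/PP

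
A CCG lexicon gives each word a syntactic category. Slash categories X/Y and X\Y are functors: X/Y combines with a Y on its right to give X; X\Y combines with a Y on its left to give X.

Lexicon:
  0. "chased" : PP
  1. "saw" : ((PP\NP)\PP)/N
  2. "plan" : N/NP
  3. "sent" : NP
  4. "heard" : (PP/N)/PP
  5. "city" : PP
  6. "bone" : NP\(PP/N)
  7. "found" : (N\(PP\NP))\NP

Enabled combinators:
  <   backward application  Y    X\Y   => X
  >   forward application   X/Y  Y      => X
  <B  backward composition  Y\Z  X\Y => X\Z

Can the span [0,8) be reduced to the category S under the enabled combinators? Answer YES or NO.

NO

PP ((PP\NP)\PP)/N N/NP NP (PP/N)/PP PP NP\(PP/N) (N\(PP\NP))\NP
CKY chart[0,8] = {N}; S ∉ chart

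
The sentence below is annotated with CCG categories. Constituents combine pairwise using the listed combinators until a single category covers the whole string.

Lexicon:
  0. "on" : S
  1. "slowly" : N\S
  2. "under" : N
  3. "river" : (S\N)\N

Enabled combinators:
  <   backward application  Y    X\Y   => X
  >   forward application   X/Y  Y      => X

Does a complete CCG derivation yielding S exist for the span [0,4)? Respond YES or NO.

YES

[0,4] S   <
  [0,2] N   <
    [0,1] "on" : S
    [1,2] "slowly" : N\S
  [2,4] S\N   <
    [2,3] "under" : N
    [3,4] "river" : (S\N)\N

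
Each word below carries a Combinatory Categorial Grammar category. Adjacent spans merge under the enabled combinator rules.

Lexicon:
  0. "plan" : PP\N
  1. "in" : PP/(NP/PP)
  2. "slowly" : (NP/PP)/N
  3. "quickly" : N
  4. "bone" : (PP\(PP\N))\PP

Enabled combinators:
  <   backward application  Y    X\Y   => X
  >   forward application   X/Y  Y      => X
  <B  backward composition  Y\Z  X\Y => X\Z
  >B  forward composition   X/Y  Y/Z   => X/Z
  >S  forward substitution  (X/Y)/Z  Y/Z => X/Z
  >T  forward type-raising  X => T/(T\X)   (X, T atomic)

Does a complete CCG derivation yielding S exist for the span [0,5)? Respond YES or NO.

PP\N PP/(NP/PP) (NP/PP)/N N (PP\(PP\N))\PP
CKY chart[0,5] = {N/(N\PP), NP/(NP\PP), PP, PP/(PP\PP), S/(S\PP)}; S ∉ chart

NO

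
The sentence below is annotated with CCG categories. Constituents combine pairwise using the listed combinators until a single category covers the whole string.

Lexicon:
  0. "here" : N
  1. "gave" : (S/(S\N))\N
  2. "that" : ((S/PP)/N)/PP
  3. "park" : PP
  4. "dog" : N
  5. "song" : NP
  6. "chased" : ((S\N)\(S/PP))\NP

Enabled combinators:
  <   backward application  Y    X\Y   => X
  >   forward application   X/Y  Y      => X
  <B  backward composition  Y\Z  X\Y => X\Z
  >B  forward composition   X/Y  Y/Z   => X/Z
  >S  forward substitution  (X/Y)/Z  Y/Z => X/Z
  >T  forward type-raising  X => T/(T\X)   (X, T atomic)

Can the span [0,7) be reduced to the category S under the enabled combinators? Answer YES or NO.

YES

[0,7] S   >
  [0,2] S/(S\N)   <
    [0,1] "here" : N
    [1,2] "gave" : (S/(S\N))\N
  [2,7] S\N   <
    [2,5] S/PP   >
      [2,4] (S/PP)/N   >
        [2,3] "that" : ((S/PP)/N)/PP
        [3,4] "park" : PP
      [4,5] "dog" : N
    [5,7] (S\N)\(S/PP)   <
      [5,6] "song" : NP
      [6,7] "chased" : ((S\N)\(S/PP))\NP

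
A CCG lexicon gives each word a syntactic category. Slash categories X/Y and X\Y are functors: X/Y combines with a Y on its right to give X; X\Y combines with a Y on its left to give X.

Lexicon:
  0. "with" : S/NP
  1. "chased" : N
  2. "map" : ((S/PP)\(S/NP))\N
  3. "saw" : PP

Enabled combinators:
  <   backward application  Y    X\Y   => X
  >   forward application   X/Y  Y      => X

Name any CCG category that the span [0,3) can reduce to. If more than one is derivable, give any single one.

[0,4] S   >
  [0,3] S/PP   <
    [0,1] "with" : S/NP
    [1,3] (S/PP)\(S/NP)   <
      [1,2] "chased" : N
      [2,3] "map" : ((S/PP)\(S/NP))\N
  [3,4] "saw" : PP

S/PP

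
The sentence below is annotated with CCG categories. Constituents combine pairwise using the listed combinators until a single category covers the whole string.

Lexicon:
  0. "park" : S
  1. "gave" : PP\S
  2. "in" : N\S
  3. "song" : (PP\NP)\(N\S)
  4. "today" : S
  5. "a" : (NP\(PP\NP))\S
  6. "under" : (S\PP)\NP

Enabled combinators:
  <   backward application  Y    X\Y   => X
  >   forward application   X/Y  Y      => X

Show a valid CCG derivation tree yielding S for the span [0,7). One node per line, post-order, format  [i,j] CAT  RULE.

[0,1] S  lex  "park"
[1,2] PP\S  lex  "gave"
[0,2] PP  <  k=1
[2,3] N\S  lex  "in"
[3,4] (PP\NP)\(N\S)  lex  "song"
[2,4] PP\NP  <  k=3
[4,5] S  lex  "today"
[5,6] (NP\(PP\NP))\S  lex  "a"
[4,6] NP\(PP\NP)  <  k=5
[2,6] NP  <  k=4
[6,7] (S\PP)\NP  lex  "under"
[2,7] S\PP  <  k=6
[0,7] S  <  k=2

[0,7] S   <
  [0,2] PP   <
    [0,1] "park" : S
    [1,2] "gave" : PP\S
  [2,7] S\PP   <
    [2,6] NP   <
      [2,4] PP\NP   <
        [2,3] "in" : N\S
        [3,4] "song" : (PP\NP)\(N\S)
      [4,6] NP\(PP\NP)   <
        [4,5] "today" : S
        [5,6] "a" : (NP\(PP\NP))\S
    [6,7] "under" : (S\PP)\NP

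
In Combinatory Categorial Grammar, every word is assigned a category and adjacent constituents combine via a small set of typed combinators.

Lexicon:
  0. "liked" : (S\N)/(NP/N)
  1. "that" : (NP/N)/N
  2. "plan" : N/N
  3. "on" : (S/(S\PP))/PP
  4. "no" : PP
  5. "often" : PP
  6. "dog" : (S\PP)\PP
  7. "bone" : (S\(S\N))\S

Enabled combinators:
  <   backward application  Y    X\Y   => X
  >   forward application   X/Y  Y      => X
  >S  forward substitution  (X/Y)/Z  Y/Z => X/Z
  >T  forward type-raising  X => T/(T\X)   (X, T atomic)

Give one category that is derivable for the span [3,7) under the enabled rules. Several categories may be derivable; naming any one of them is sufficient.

[0,8] S   <
  [0,3] S\N   >
    [0,1] "liked" : (S\N)/(NP/N)
    [1,3] NP/N   >S
      [1,2] "that" : (NP/N)/N
      [2,3] "plan" : N/N
  [3,8] S\(S\N)   <
    [3,7] S   >
      [3,5] S/(S\PP)   >
        [3,4] "on" : (S/(S\PP))/PP
        [4,5] "no" : PP
      [5,7] S\PP   <
        [5,6] "often" : PP
        [6,7] "dog" : (S\PP)\PP
    [7,8] "bone" : (S\(S\N))\S

S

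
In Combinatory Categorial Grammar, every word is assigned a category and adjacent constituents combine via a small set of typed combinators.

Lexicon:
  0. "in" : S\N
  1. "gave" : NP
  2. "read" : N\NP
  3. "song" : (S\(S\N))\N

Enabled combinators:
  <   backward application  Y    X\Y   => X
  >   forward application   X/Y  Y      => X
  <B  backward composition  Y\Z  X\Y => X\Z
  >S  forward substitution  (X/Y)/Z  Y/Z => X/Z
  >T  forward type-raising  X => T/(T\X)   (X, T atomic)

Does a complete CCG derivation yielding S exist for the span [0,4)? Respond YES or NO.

[0,4] S   <
  [0,1] "in" : S\N
  [1,4] S\(S\N)   <
    [1,3] N   <
      [1,2] "gave" : NP
      [2,3] "read" : N\NP
    [3,4] "song" : (S\(S\N))\N

YES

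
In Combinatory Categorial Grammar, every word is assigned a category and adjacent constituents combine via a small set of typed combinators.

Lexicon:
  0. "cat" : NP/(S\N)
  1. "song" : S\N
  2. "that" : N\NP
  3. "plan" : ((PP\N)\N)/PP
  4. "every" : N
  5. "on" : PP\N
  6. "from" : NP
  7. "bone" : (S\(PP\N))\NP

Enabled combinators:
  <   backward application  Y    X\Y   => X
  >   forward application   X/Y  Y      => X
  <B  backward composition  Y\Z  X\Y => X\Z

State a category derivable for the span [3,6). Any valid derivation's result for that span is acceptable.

(PP\N)\N

[0,8] S   <
  [0,6] PP\N   <
    [0,3] N   <
      [0,2] NP   >
        [0,1] "cat" : NP/(S\N)
        [1,2] "song" : S\N
      [2,3] "that" : N\NP
    [3,6] (PP\N)\N   >
      [3,4] "plan" : ((PP\N)\N)/PP
      [4,6] PP   <
        [4,5] "every" : N
        [5,6] "on" : PP\N
  [6,8] S\(PP\N)   <
    [6,7] "from" : NP
    [7,8] "bone" : (S\(PP\N))\NP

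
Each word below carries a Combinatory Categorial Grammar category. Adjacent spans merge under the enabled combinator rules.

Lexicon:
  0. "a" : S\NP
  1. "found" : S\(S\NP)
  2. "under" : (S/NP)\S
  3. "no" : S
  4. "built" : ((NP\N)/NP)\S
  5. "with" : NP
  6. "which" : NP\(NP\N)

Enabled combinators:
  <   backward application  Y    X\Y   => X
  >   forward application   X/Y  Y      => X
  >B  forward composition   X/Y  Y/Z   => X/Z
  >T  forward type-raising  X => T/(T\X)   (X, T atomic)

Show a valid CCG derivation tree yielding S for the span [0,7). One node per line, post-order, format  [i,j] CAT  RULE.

[0,7] S   >
  [0,3] S/NP   <
    [0,2] S   <
      [0,1] "a" : S\NP
      [1,2] "found" : S\(S\NP)
    [2,3] "under" : (S/NP)\S
  [3,7] NP   <
    [3,6] NP\N   >
      [3,5] (NP\N)/NP   <
        [3,4] "no" : S
        [4,5] "built" : ((NP\N)/NP)\S
      [5,6] "with" : NP
    [6,7] "which" : NP\(NP\N)

[0,1] S\NP  lex  "a"
[1,2] S\(S\NP)  lex  "found"
[0,2] S  <  k=1
[2,3] (S/NP)\S  lex  "under"
[0,3] S/NP  <  k=2
[3,4] S  lex  "no"
[4,5] ((NP\N)/NP)\S  lex  "built"
[3,5] (NP\N)/NP  <  k=4
[5,6] NP  lex  "with"
[3,6] NP\N  >  k=5
[6,7] NP\(NP\N)  lex  "which"
[3,7] NP  <  k=6
[0,7] S  >  k=3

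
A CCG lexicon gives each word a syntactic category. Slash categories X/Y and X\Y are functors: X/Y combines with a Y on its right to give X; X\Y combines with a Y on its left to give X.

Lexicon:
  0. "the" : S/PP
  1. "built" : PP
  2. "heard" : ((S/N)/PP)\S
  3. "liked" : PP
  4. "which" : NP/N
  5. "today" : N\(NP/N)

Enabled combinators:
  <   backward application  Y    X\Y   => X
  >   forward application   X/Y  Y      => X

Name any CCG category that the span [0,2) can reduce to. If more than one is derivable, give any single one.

[0,6] S   >
  [0,4] S/N   >
    [0,3] (S/N)/PP   <
      [0,2] S   >
        [0,1] "the" : S/PP
        [1,2] "built" : PP
      [2,3] "heard" : ((S/N)/PP)\S
    [3,4] "liked" : PP
  [4,6] N   <
    [4,5] "which" : NP/N
    [5,6] "today" : N\(NP/N)

S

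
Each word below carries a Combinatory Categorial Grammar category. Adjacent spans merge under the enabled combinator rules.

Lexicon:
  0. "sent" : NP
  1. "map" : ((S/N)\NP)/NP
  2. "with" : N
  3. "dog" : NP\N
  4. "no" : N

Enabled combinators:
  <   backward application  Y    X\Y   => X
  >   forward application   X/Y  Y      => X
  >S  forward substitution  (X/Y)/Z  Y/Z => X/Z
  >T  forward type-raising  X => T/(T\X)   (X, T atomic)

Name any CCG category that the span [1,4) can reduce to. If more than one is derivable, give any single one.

(S/N)\NP

[0,5] S   >
  [0,4] S/N   <
    [0,1] "sent" : NP
    [1,4] (S/N)\NP   >
      [1,2] "map" : ((S/N)\NP)/NP
      [2,4] NP   >
        [2,3] NP/(NP\N)   >T
          [2,3] "with" : N
        [3,4] "dog" : NP\N
  [4,5] "no" : N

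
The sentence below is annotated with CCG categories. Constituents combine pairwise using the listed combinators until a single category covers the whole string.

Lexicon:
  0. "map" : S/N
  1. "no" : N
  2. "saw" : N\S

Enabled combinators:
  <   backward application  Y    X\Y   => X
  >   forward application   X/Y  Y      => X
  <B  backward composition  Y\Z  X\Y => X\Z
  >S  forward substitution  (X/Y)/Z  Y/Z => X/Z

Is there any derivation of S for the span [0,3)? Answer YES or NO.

NO

S/N N N\S
CKY chart[0,3] = {N}; S ∉ chart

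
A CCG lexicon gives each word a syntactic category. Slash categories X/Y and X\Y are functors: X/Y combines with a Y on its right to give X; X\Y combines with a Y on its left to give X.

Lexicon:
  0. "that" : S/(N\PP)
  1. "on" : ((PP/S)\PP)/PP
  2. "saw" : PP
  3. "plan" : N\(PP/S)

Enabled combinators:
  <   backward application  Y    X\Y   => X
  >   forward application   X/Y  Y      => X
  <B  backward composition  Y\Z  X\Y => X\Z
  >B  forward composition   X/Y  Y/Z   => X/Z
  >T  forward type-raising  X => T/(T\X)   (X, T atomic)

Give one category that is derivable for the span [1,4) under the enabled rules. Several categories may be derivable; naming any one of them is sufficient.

[0,4] S   >
  [0,1] "that" : S/(N\PP)
  [1,4] N\PP   <B
    [1,3] (PP/S)\PP   >
      [1,2] "on" : ((PP/S)\PP)/PP
      [2,3] "saw" : PP
    [3,4] "plan" : N\(PP/S)

N\PP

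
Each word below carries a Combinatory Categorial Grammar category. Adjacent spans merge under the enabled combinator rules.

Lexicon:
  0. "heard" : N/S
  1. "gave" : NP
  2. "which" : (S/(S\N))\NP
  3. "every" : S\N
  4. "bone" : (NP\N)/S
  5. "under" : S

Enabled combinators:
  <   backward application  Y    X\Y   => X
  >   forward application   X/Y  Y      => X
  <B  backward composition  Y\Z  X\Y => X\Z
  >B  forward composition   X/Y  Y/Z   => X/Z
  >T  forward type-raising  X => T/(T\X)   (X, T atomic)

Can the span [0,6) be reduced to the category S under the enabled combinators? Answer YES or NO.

NO

N/S NP (S/(S\N))\NP S\N (NP\N)/S S
CKY chart[0,6] = {N/(N\NP), NP, NP/(NP\NP), NP/(S\S), PP/(PP\NP), S/(S\NP)}; S ∉ chart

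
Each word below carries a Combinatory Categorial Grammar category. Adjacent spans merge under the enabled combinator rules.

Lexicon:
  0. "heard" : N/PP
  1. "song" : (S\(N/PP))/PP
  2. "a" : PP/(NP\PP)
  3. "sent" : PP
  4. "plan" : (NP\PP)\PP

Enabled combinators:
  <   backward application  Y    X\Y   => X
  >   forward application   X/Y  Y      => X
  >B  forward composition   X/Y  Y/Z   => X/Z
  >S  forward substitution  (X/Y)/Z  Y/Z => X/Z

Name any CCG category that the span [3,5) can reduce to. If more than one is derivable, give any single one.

NP\PP

[0,5] S   <
  [0,1] "heard" : N/PP
  [1,5] S\(N/PP)   >
    [1,2] "song" : (S\(N/PP))/PP
    [2,5] PP   >
      [2,3] "a" : PP/(NP\PP)
      [3,5] NP\PP   <
        [3,4] "sent" : PP
        [4,5] "plan" : (NP\PP)\PP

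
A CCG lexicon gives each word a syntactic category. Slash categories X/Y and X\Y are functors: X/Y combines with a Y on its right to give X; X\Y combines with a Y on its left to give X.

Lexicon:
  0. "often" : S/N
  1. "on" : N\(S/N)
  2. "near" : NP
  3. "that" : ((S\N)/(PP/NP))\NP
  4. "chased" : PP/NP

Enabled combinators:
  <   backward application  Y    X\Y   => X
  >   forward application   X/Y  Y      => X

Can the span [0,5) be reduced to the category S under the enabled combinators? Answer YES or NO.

[0,5] S   <
  [0,2] N   <
    [0,1] "often" : S/N
    [1,2] "on" : N\(S/N)
  [2,5] S\N   >
    [2,4] (S\N)/(PP/NP)   <
      [2,3] "near" : NP
      [3,4] "that" : ((S\N)/(PP/NP))\NP
    [4,5] "chased" : PP/NP

YES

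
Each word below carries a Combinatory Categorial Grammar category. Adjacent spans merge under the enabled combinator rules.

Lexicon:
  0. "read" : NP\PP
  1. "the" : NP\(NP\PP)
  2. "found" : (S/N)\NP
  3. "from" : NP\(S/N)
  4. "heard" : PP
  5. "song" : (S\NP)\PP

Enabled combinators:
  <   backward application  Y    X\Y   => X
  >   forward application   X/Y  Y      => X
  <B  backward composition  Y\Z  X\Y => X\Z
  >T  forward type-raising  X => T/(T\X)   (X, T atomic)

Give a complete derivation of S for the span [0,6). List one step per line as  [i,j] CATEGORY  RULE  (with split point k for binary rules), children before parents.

[0,1] NP\PP  lex  "read"
[1,2] NP\(NP\PP)  lex  "the"
[0,2] NP  <  k=1
[2,3] (S/N)\NP  lex  "found"
[0,3] S/N  <  k=2
[3,4] NP\(S/N)  lex  "from"
[0,4] NP  <  k=3
[4,5] PP  lex  "heard"
[5,6] (S\NP)\PP  lex  "song"
[4,6] S\NP  <  k=5
[0,6] S  <  k=4

[0,6] S   <
  [0,4] NP   <
    [0,3] S/N   <
      [0,2] NP   <
        [0,1] "read" : NP\PP
        [1,2] "the" : NP\(NP\PP)
      [2,3] "found" : (S/N)\NP
    [3,4] "from" : NP\(S/N)
  [4,6] S\NP   <
    [4,5] "heard" : PP
    [5,6] "song" : (S\NP)\PP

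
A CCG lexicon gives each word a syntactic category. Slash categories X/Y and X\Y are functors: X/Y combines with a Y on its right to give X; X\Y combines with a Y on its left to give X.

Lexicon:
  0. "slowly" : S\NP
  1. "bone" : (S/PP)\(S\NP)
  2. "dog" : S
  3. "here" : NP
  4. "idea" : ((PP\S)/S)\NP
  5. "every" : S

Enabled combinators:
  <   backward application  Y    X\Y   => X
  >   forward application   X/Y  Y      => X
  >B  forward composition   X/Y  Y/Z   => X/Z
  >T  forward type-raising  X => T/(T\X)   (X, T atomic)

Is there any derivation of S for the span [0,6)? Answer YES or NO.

YES

[0,6] S   >
  [0,2] S/PP   <
    [0,1] "slowly" : S\NP
    [1,2] "bone" : (S/PP)\(S\NP)
  [2,6] PP   >
    [2,3] PP/(PP\S)   >T
      [2,3] "dog" : S
    [3,6] PP\S   >
      [3,5] (PP\S)/S   <
        [3,4] "here" : NP
        [4,5] "idea" : ((PP\S)/S)\NP
      [5,6] "every" : S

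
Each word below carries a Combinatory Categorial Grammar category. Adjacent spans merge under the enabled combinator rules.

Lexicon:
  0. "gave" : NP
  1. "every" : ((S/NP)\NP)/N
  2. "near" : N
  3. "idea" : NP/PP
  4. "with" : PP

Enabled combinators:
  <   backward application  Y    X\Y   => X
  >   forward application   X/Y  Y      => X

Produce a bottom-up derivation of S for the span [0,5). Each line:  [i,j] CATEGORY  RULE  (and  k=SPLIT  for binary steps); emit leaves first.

[0,1] NP  lex  "gave"
[1,2] ((S/NP)\NP)/N  lex  "every"
[2,3] N  lex  "near"
[1,3] (S/NP)\NP  >  k=2
[0,3] S/NP  <  k=1
[3,4] NP/PP  lex  "idea"
[4,5] PP  lex  "with"
[3,5] NP  >  k=4
[0,5] S  >  k=3

[0,5] S   >
  [0,3] S/NP   <
    [0,1] "gave" : NP
    [1,3] (S/NP)\NP   >
      [1,2] "every" : ((S/NP)\NP)/N
      [2,3] "near" : N
  [3,5] NP   >
    [3,4] "idea" : NP/PP
    [4,5] "with" : PP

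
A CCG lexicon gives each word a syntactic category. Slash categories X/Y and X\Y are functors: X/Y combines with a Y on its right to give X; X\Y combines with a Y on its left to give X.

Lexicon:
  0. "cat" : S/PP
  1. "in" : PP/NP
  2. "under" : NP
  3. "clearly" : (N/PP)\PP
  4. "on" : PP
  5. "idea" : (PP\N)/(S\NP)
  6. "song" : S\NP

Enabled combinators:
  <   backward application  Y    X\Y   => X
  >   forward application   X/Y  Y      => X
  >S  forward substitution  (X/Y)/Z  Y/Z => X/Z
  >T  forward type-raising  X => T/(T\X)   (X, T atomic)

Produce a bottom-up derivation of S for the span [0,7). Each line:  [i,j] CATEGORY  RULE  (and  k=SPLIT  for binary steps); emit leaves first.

[0,1] S/PP  lex  "cat"
[1,2] PP/NP  lex  "in"
[2,3] NP  lex  "under"
[1,3] PP  >  k=2
[3,4] (N/PP)\PP  lex  "clearly"
[1,4] N/PP  <  k=3
[4,5] PP  lex  "on"
[1,5] N  >  k=4
[5,6] (PP\N)/(S\NP)  lex  "idea"
[6,7] S\NP  lex  "song"
[5,7] PP\N  >  k=6
[1,7] PP  <  k=5
[0,7] S  >  k=1

[0,7] S   >
  [0,1] "cat" : S/PP
  [1,7] PP   <
    [1,5] N   >
      [1,4] N/PP   <
        [1,3] PP   >
          [1,2] "in" : PP/NP
          [2,3] "under" : NP
        [3,4] "clearly" : (N/PP)\PP
      [4,5] "on" : PP
    [5,7] PP\N   >
      [5,6] "idea" : (PP\N)/(S\NP)
      [6,7] "song" : S\NP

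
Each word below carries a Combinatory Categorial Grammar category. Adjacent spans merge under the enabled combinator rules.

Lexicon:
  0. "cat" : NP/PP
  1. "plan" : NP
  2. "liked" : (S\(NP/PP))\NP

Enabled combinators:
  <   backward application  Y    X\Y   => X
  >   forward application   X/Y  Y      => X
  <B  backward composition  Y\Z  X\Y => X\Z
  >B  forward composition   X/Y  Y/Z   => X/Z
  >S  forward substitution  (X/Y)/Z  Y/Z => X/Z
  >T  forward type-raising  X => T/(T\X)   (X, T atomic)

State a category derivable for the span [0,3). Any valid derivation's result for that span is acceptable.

[0,3] S   <
  [0,1] "cat" : NP/PP
  [1,3] S\(NP/PP)   <
    [1,2] "plan" : NP
    [2,3] "liked" : (S\(NP/PP))\NP

S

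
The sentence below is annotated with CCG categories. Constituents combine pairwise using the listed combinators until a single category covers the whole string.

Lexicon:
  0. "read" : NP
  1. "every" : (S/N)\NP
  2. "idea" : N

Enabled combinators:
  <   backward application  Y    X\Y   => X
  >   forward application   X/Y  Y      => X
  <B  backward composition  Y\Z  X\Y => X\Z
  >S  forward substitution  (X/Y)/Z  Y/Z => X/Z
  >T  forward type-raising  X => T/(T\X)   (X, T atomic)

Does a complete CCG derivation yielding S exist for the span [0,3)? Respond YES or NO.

YES

[0,3] S   >
  [0,2] S/N   <
    [0,1] "read" : NP
    [1,2] "every" : (S/N)\NP
  [2,3] "idea" : N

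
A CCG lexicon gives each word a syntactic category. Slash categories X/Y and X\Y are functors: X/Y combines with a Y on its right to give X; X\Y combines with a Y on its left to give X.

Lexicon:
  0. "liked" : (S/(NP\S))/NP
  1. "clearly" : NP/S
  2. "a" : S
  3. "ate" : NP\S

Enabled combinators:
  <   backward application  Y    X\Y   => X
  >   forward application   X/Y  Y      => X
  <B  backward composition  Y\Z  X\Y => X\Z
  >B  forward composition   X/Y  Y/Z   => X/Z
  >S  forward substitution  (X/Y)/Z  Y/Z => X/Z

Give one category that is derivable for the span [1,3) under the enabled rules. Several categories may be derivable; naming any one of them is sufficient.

NP

[0,4] S   >
  [0,3] S/(NP\S)   >
    [0,1] "liked" : (S/(NP\S))/NP
    [1,3] NP   >
      [1,2] "clearly" : NP/S
      [2,3] "a" : S
  [3,4] "ate" : NP\S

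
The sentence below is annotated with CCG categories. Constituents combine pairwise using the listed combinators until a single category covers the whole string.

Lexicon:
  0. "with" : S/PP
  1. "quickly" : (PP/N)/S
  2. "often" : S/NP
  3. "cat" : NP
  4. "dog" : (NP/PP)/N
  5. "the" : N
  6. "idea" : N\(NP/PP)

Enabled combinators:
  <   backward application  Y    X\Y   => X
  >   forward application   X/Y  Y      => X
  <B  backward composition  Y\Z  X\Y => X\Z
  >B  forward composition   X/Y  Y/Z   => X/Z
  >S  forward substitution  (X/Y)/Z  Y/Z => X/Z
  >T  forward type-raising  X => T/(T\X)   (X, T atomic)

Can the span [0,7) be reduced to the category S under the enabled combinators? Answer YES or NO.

YES

[0,7] S   >
  [0,4] S/N   >B
    [0,1] "with" : S/PP
    [1,4] PP/N   >
      [1,2] "quickly" : (PP/N)/S
      [2,4] S   >
        [2,3] "often" : S/NP
        [3,4] "cat" : NP
  [4,7] N   <
    [4,6] NP/PP   >
      [4,5] "dog" : (NP/PP)/N
      [5,6] "the" : N
    [6,7] "idea" : N\(NP/PP)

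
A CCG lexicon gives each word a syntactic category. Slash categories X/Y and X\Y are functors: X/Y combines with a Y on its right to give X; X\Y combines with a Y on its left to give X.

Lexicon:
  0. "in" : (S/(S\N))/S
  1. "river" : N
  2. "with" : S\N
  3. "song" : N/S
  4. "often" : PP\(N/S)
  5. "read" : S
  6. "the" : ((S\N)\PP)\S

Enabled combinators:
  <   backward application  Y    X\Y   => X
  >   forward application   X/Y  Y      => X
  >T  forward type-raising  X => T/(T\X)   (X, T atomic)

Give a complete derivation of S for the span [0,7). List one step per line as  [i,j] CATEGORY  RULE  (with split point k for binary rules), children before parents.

[0,1] (S/(S\N))/S  lex  "in"
[1,2] N  lex  "river"
[2,3] S\N  lex  "with"
[1,3] S  <  k=2
[0,3] S/(S\N)  >  k=1
[3,4] N/S  lex  "song"
[4,5] PP\(N/S)  lex  "often"
[3,5] PP  <  k=4
[5,6] S  lex  "read"
[6,7] ((S\N)\PP)\S  lex  "the"
[5,7] (S\N)\PP  <  k=6
[3,7] S\N  <  k=5
[0,7] S  >  k=3

[0,7] S   >
  [0,3] S/(S\N)   >
    [0,1] "in" : (S/(S\N))/S
    [1,3] S   <
      [1,2] "river" : N
      [2,3] "with" : S\N
  [3,7] S\N   <
    [3,5] PP   <
      [3,4] "song" : N/S
      [4,5] "often" : PP\(N/S)
    [5,7] (S\N)\PP   <
      [5,6] "read" : S
      [6,7] "the" : ((S\N)\PP)\S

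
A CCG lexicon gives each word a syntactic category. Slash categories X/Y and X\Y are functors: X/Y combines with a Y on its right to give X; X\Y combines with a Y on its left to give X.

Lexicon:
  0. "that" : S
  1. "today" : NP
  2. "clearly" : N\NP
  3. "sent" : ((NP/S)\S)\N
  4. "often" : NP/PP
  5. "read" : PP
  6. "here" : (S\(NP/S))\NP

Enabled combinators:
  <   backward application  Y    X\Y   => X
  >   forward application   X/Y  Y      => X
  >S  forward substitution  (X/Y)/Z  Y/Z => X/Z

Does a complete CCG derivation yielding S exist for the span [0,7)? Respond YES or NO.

YES

[0,7] S   <
  [0,4] NP/S   <
    [0,1] "that" : S
    [1,4] (NP/S)\S   <
      [1,3] N   <
        [1,2] "today" : NP
        [2,3] "clearly" : N\NP
      [3,4] "sent" : ((NP/S)\S)\N
  [4,7] S\(NP/S)   <
    [4,6] NP   >
      [4,5] "often" : NP/PP
      [5,6] "read" : PP
    [6,7] "here" : (S\(NP/S))\NP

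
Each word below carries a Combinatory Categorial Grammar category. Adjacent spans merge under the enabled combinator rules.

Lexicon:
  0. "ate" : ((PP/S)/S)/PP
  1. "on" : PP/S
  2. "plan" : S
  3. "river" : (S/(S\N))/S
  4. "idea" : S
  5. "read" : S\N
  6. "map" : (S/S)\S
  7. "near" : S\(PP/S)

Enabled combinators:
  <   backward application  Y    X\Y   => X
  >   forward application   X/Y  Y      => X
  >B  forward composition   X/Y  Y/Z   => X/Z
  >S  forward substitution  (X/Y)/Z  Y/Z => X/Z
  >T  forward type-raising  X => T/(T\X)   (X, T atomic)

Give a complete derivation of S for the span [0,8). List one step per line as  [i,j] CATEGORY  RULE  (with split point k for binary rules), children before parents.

[0,8] S   <
  [0,7] PP/S   >S
    [0,3] (PP/S)/S   >
      [0,1] "ate" : ((PP/S)/S)/PP
      [1,3] PP   >
        [1,2] "on" : PP/S
        [2,3] "plan" : S
    [3,7] S/S   <
      [3,6] S   >
        [3,5] S/(S\N)   >
          [3,4] "river" : (S/(S\N))/S
          [4,5] "idea" : S
        [5,6] "read" : S\N
      [6,7] "map" : (S/S)\S
  [7,8] "near" : S\(PP/S)

[0,1] ((PP/S)/S)/PP  lex  "ate"
[1,2] PP/S  lex  "on"
[2,3] S  lex  "plan"
[1,3] PP  >  k=2
[0,3] (PP/S)/S  >  k=1
[3,4] (S/(S\N))/S  lex  "river"
[4,5] S  lex  "idea"
[3,5] S/(S\N)  >  k=4
[5,6] S\N  lex  "read"
[3,6] S  >  k=5
[6,7] (S/S)\S  lex  "map"
[3,7] S/S  <  k=6
[0,7] PP/S  >S  k=3
[7,8] S\(PP/S)  lex  "near"
[0,8] S  <  k=7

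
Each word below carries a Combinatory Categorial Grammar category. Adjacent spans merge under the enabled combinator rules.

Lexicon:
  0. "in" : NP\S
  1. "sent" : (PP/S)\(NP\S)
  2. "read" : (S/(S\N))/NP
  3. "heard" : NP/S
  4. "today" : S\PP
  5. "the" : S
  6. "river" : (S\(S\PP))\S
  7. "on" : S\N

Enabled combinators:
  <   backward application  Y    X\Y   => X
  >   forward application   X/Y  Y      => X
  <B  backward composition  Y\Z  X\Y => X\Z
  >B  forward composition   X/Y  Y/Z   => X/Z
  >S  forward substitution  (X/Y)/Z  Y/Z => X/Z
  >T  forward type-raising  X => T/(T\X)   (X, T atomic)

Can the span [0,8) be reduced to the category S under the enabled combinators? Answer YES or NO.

NP\S (PP/S)\(NP\S) (S/(S\N))/NP NP/S S\PP S (S\(S\PP))\S S\N
CKY chart[0,8] = {N/(N\PP), NP/(NP\PP), PP, PP/(PP\PP), PP/(S\S), S/(S\PP)}; S ∉ chart

NO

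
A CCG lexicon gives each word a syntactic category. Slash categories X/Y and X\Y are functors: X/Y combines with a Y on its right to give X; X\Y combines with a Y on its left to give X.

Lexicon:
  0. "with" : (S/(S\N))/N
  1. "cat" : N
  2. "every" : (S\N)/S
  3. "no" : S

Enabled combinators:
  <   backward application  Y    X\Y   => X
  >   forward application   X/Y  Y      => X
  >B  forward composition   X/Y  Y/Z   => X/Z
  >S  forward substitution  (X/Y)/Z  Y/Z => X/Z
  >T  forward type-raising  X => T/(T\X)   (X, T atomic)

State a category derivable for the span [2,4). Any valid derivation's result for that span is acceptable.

S\N

[0,4] S   >
  [0,2] S/(S\N)   >
    [0,1] "with" : (S/(S\N))/N
    [1,2] "cat" : N
  [2,4] S\N   >
    [2,3] "every" : (S\N)/S
    [3,4] "no" : S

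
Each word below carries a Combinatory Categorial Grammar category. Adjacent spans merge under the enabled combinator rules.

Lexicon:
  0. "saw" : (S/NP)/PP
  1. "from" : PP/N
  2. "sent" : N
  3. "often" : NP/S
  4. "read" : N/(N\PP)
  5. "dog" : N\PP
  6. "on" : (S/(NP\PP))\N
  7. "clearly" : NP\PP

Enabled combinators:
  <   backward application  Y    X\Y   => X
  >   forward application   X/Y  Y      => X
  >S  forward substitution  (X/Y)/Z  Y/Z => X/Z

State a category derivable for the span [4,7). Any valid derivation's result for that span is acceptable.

[0,8] S   >
  [0,3] S/NP   >
    [0,1] "saw" : (S/NP)/PP
    [1,3] PP   >
      [1,2] "from" : PP/N
      [2,3] "sent" : N
  [3,8] NP   >
    [3,4] "often" : NP/S
    [4,8] S   >
      [4,7] S/(NP\PP)   <
        [4,6] N   >
          [4,5] "read" : N/(N\PP)
          [5,6] "dog" : N\PP
        [6,7] "on" : (S/(NP\PP))\N
      [7,8] "clearly" : NP\PP

S/(NP\PP)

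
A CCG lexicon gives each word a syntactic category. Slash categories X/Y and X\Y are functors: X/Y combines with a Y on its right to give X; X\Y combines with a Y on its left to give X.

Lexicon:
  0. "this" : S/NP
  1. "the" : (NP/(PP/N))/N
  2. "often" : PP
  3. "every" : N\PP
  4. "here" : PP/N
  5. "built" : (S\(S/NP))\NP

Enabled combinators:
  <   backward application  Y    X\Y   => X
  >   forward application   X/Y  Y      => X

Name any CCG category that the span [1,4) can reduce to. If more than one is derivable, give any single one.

[0,6] S   <
  [0,1] "this" : S/NP
  [1,6] S\(S/NP)   <
    [1,5] NP   >
      [1,4] NP/(PP/N)   >
        [1,2] "the" : (NP/(PP/N))/N
        [2,4] N   <
          [2,3] "often" : PP
          [3,4] "every" : N\PP
      [4,5] "here" : PP/N
    [5,6] "built" : (S\(S/NP))\NP

NP/(PP/N)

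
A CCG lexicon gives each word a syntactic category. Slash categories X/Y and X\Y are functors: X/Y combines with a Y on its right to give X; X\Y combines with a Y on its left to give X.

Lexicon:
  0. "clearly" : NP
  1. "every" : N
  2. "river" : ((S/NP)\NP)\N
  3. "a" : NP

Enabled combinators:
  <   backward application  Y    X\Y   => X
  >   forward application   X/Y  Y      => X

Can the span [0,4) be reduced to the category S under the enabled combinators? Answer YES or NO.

[0,4] S   >
  [0,3] S/NP   <
    [0,1] "clearly" : NP
    [1,3] (S/NP)\NP   <
      [1,2] "every" : N
      [2,3] "river" : ((S/NP)\NP)\N
  [3,4] "a" : NP

YES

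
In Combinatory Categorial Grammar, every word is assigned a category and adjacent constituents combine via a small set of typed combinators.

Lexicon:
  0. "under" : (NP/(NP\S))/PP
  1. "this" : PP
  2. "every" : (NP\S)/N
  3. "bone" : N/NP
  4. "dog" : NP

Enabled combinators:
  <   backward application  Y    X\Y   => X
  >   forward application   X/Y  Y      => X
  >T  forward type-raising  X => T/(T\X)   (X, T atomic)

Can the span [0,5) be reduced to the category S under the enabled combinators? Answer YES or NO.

(NP/(NP\S))/PP PP (NP\S)/N N/NP NP
CKY chart[0,5] = {N/(N\NP), NP, NP/(NP\NP), PP/(PP\NP), S/(S\NP)}; S ∉ chart

NO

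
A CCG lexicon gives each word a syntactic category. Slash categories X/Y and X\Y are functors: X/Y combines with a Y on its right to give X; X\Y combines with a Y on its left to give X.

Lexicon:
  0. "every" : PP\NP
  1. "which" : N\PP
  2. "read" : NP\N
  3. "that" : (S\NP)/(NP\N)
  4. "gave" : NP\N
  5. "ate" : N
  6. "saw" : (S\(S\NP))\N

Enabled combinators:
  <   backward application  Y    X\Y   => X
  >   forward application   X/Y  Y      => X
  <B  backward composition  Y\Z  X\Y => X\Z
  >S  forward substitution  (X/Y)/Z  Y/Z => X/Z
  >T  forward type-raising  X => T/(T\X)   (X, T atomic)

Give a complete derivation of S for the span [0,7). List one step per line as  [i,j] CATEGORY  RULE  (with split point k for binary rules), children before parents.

[0,7] S   <
  [0,5] S\NP   <B
    [0,2] N\NP   <B
      [0,1] "every" : PP\NP
      [1,2] "which" : N\PP
    [2,5] S\N   <B
      [2,3] "read" : NP\N
      [3,5] S\NP   >
        [3,4] "that" : (S\NP)/(NP\N)
        [4,5] "gave" : NP\N
  [5,7] S\(S\NP)   <
    [5,6] "ate" : N
    [6,7] "saw" : (S\(S\NP))\N

[0,1] PP\NP  lex  "every"
[1,2] N\PP  lex  "which"
[0,2] N\NP  <B  k=1
[2,3] NP\N  lex  "read"
[3,4] (S\NP)/(NP\N)  lex  "that"
[4,5] NP\N  lex  "gave"
[3,5] S\NP  >  k=4
[2,5] S\N  <B  k=3
[0,5] S\NP  <B  k=2
[5,6] N  lex  "ate"
[6,7] (S\(S\NP))\N  lex  "saw"
[5,7] S\(S\NP)  <  k=6
[0,7] S  <  k=5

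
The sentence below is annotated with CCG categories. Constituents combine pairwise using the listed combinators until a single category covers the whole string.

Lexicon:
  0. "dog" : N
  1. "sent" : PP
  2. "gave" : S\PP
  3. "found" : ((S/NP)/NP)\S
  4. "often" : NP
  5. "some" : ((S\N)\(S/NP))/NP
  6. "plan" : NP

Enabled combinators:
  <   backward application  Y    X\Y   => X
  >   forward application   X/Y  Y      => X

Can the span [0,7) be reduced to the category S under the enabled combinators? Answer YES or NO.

YES

[0,7] S   <
  [0,1] "dog" : N
  [1,7] S\N   <
    [1,5] S/NP   >
      [1,4] (S/NP)/NP   <
        [1,3] S   <
          [1,2] "sent" : PP
          [2,3] "gave" : S\PP
        [3,4] "found" : ((S/NP)/NP)\S
      [4,5] "often" : NP
    [5,7] (S\N)\(S/NP)   >
      [5,6] "some" : ((S\N)\(S/NP))/NP
      [6,7] "plan" : NP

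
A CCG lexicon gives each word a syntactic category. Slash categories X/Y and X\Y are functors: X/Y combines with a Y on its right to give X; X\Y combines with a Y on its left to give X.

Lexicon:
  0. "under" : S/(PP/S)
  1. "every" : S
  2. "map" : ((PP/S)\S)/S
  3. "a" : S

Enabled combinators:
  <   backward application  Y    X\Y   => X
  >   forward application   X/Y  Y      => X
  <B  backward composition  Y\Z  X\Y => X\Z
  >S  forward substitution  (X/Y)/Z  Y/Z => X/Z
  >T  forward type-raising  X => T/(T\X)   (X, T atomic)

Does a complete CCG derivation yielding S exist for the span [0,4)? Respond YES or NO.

YES

[0,4] S   >
  [0,1] "under" : S/(PP/S)
  [1,4] PP/S   <
    [1,2] "every" : S
    [2,4] (PP/S)\S   >
      [2,3] "map" : ((PP/S)\S)/S
      [3,4] "a" : S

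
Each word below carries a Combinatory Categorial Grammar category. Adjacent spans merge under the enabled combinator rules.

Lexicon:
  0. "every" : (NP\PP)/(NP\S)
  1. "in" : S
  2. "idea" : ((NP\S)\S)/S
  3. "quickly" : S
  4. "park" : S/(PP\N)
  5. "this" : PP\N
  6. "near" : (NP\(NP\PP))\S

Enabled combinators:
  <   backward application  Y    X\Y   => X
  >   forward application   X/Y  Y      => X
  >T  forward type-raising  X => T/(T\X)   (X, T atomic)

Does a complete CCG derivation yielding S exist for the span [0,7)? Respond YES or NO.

(NP\PP)/(NP\S) S ((NP\S)\S)/S S S/(PP\N) PP\N (NP\(NP\PP))\S
CKY chart[0,7] = {N/(N\NP), NP, NP/(NP\NP), PP/(PP\NP), S/(S\NP)}; S ∉ chart

NO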